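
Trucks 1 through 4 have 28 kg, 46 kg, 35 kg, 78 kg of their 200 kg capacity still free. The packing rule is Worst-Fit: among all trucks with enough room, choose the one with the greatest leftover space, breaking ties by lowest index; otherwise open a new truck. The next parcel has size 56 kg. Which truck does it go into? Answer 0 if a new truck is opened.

Trucks with room: truck 4 (78 kg).
Most room is truck 4 with 78 kg free.

4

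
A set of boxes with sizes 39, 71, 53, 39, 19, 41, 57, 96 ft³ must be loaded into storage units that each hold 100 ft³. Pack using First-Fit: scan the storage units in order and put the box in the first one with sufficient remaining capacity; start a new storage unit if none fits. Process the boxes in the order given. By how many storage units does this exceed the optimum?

0

First-Fit: [39,53] [71,19] [39,41] [57] [96] → 5 storage units.
Total size 415 ft³; any packing needs at least ⌈415/100⌉ = 5 storage units.
So 5 is already optimal.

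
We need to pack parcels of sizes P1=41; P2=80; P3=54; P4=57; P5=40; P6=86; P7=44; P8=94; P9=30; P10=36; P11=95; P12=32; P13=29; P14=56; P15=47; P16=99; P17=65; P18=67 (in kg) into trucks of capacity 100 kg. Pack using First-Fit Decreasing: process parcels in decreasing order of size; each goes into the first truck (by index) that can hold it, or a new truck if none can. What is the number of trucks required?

Sorted descending: 99, 95, 94, 86, 80, 67, 65, 57, 56, 54, 47, 44, 41, 40, 36, 32, 30, 29.
99 kg → truck 1 (remaining 1 kg)
95 kg → truck 2 (remaining 5 kg)
94 kg → truck 3 (remaining 6 kg)
86 kg → truck 4 (remaining 14 kg)
80 kg → truck 5 (remaining 20 kg)
67 kg → truck 6 (remaining 33 kg)
65 kg → truck 7 (remaining 35 kg)
57 kg → truck 8 (remaining 43 kg)
56 kg → truck 9 (remaining 44 kg)
54 kg → truck 10 (remaining 46 kg)
47 kg → truck 11 (remaining 53 kg)
44 kg → truck 9 (remaining 0 kg)
41 kg → truck 8 (remaining 2 kg)
40 kg → truck 10 (remaining 6 kg)
36 kg → truck 11 (remaining 17 kg)
32 kg → truck 6 (remaining 1 kg)
30 kg → truck 7 (remaining 5 kg)
29 kg → truck 12 (remaining 71 kg)
Final trucks: [99] [95] [94] [86] [80] [67,32] [65,30] [57,41] [56,44] [54,40] [47,36] [29].

12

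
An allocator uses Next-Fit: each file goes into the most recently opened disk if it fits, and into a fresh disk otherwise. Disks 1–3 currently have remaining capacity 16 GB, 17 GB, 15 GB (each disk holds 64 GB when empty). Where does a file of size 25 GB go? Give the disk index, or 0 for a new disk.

0

Next-Fit only looks at disk 3, which has 15 GB free.
25 GB does not fit, so a new disk is opened.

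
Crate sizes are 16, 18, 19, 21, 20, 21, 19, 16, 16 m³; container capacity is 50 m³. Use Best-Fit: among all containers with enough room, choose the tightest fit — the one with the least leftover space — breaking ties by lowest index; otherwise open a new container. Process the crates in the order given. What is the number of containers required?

4

Put 16 m³ in container 1; 34 m³ remain.
Put 18 m³ in container 1; 16 m³ remain.
Put 19 m³ in container 2; 31 m³ remain.
Put 21 m³ in container 2; 10 m³ remain.
Put 20 m³ in container 3; 30 m³ remain.
Put 21 m³ in container 3; 9 m³ remain.
Put 19 m³ in container 4; 31 m³ remain.
Put 16 m³ in container 1; 0 m³ remain.
Put 16 m³ in container 4; 15 m³ remain.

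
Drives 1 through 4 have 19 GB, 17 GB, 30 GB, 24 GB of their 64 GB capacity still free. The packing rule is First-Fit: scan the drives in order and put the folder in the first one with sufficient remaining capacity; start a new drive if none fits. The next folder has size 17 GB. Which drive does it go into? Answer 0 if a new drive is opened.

Drives with room: drive 1 (19 GB), drive 2 (17 GB), drive 3 (30 GB), drive 4 (24 GB).
The first with room is drive 1.

1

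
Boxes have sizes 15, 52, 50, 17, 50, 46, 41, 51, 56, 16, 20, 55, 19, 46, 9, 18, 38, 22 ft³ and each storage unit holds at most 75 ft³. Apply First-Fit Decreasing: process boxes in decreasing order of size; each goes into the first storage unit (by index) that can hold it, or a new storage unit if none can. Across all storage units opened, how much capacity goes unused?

129

Sorted descending: 56, 55, 52, 51, 50, 50, 46, 46, 41, 38, 22, 20, 19, 18, 17, 16, 15, 9.
Put 56 ft³ in storage unit 1; 19 ft³ remain.
Put 55 ft³ in storage unit 2; 20 ft³ remain.
Put 52 ft³ in storage unit 3; 23 ft³ remain.
Put 51 ft³ in storage unit 4; 24 ft³ remain.
Put 50 ft³ in storage unit 5; 25 ft³ remain.
Put 50 ft³ in storage unit 6; 25 ft³ remain.
Put 46 ft³ in storage unit 7; 29 ft³ remain.
Put 46 ft³ in storage unit 8; 29 ft³ remain.
Put 41 ft³ in storage unit 9; 34 ft³ remain.
Put 38 ft³ in storage unit 10; 37 ft³ remain.
Put 22 ft³ in storage unit 3; 1 ft³ remain.
Put 20 ft³ in storage unit 2; 0 ft³ remain.
Put 19 ft³ in storage unit 1; 0 ft³ remain.
Put 18 ft³ in storage unit 4; 6 ft³ remain.
Put 17 ft³ in storage unit 5; 8 ft³ remain.
Put 16 ft³ in storage unit 6; 9 ft³ remain.
Put 15 ft³ in storage unit 7; 14 ft³ remain.
Put 9 ft³ in storage unit 6; 0 ft³ remain.
10 storage units × 75 ft³ = 750 ft³; used 621 ft³; unused 129 ft³.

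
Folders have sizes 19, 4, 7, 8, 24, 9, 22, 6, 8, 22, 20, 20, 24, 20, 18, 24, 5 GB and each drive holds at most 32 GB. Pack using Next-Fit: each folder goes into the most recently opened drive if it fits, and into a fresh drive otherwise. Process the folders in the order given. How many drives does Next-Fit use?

drive 1: place 19 GB, 13 GB left
drive 1: place 4 GB, 9 GB left
drive 1: place 7 GB, 2 GB left
drive 2: place 8 GB, 24 GB left
drive 2: place 24 GB, 0 GB left
drive 3: place 9 GB, 23 GB left
drive 3: place 22 GB, 1 GB left
drive 4: place 6 GB, 26 GB left
drive 4: place 8 GB, 18 GB left
drive 5: place 22 GB, 10 GB left
drive 6: place 20 GB, 12 GB left
drive 7: place 20 GB, 12 GB left
drive 8: place 24 GB, 8 GB left
drive 9: place 20 GB, 12 GB left
drive 10: place 18 GB, 14 GB left
drive 11: place 24 GB, 8 GB left
drive 11: place 5 GB, 3 GB left
Final drives: [19,4,7] [8,24] [9,22] [6,8] [22] [20] [20] [24] [20] [18] [24,5].

11 drives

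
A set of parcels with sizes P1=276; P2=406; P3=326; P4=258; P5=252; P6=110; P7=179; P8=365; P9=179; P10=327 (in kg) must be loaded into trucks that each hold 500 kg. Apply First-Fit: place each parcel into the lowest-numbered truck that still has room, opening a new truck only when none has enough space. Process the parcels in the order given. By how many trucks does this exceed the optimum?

0

First-Fit: [276,110] [406] [326] [258,179] [252,179] [365] [327] → 7 trucks.
7 parcels exceed 250 kg (half the capacity), and no two of those can share a truck, so at least 7 trucks are needed.
So 7 is already optimal.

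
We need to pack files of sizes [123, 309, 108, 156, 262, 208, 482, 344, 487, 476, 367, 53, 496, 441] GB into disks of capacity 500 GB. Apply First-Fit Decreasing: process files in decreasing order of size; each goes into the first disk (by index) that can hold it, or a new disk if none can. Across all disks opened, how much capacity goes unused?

Sorted descending: 496, 487, 482, 476, 441, 367, 344, 309, 262, 208, 156, 123, 108, 53.
496 GB → disk 1 (remaining 4 GB)
487 GB → disk 2 (remaining 13 GB)
482 GB → disk 3 (remaining 18 GB)
476 GB → disk 4 (remaining 24 GB)
441 GB → disk 5 (remaining 59 GB)
367 GB → disk 6 (remaining 133 GB)
344 GB → disk 7 (remaining 156 GB)
309 GB → disk 8 (remaining 191 GB)
262 GB → disk 9 (remaining 238 GB)
208 GB → disk 9 (remaining 30 GB)
156 GB → disk 7 (remaining 0 GB)
123 GB → disk 6 (remaining 10 GB)
108 GB → disk 8 (remaining 83 GB)
53 GB → disk 5 (remaining 6 GB)
9 disks × 500 GB = 4500 GB; used 4312 GB; unused 188 GB.

188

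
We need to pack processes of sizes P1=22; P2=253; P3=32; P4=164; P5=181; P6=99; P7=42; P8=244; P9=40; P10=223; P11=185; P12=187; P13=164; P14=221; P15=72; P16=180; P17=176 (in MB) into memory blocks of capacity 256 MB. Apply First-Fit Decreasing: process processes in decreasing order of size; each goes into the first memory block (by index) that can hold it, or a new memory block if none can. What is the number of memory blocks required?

Sorted descending: 253, 244, 223, 221, 187, 185, 181, 180, 176, 164, 164, 99, 72, 42, 40, 32, 22.
memory block 1: place 253 MB, 3 MB left
memory block 2: place 244 MB, 12 MB left
memory block 3: place 223 MB, 33 MB left
memory block 4: place 221 MB, 35 MB left
memory block 5: place 187 MB, 69 MB left
memory block 6: place 185 MB, 71 MB left
memory block 7: place 181 MB, 75 MB left
memory block 8: place 180 MB, 76 MB left
memory block 9: place 176 MB, 80 MB left
memory block 10: place 164 MB, 92 MB left
memory block 11: place 164 MB, 92 MB left
memory block 12: place 99 MB, 157 MB left
memory block 7: place 72 MB, 3 MB left
memory block 5: place 42 MB, 27 MB left
memory block 6: place 40 MB, 31 MB left
memory block 3: place 32 MB, 1 MB left
memory block 4: place 22 MB, 13 MB left
Final memory blocks: [253] [244] [223,32] [221,22] [187,42] [185,40] [181,72] [180] [176] [164] [164] [99].

12 memory blocks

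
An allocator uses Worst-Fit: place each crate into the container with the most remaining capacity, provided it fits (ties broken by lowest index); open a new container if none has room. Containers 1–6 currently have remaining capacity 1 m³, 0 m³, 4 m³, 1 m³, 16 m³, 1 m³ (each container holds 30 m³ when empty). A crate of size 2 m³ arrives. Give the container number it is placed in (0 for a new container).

5

Containers with room: container 3 (4 m³), container 5 (16 m³).
Most room is container 5 with 16 m³ free.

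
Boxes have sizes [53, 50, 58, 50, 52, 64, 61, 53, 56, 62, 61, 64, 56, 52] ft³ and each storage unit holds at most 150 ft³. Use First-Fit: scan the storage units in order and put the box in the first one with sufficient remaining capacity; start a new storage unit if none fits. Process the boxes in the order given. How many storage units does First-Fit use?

53 ft³ → storage unit 1 (remaining 97 ft³)
50 ft³ → storage unit 1 (remaining 47 ft³)
58 ft³ → storage unit 2 (remaining 92 ft³)
50 ft³ → storage unit 2 (remaining 42 ft³)
52 ft³ → storage unit 3 (remaining 98 ft³)
64 ft³ → storage unit 3 (remaining 34 ft³)
61 ft³ → storage unit 4 (remaining 89 ft³)
53 ft³ → storage unit 4 (remaining 36 ft³)
56 ft³ → storage unit 5 (remaining 94 ft³)
62 ft³ → storage unit 5 (remaining 32 ft³)
61 ft³ → storage unit 6 (remaining 89 ft³)
64 ft³ → storage unit 6 (remaining 25 ft³)
56 ft³ → storage unit 7 (remaining 94 ft³)
52 ft³ → storage unit 7 (remaining 42 ft³)

7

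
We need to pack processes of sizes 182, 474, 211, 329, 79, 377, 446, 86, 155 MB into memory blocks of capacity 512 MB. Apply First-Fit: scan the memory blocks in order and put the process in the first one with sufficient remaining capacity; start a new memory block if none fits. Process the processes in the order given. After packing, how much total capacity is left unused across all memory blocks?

182 MB → memory block 1 (remaining 330 MB)
474 MB → memory block 2 (remaining 38 MB)
211 MB → memory block 1 (remaining 119 MB)
329 MB → memory block 3 (remaining 183 MB)
79 MB → memory block 1 (remaining 40 MB)
377 MB → memory block 4 (remaining 135 MB)
446 MB → memory block 5 (remaining 66 MB)
86 MB → memory block 3 (remaining 97 MB)
155 MB → memory block 6 (remaining 357 MB)
6 memory blocks × 512 MB = 3072 MB; used 2339 MB; unused 733 MB.

733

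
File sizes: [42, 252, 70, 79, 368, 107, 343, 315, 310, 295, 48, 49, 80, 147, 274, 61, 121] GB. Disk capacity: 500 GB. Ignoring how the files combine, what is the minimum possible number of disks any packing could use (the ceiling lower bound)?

6 disks

Total size = 42 + 252 + 70 + 79 + 368 + 107 + 343 + 315 + 310 + 295 + 48 + 49 + 80 + 147 + 274 + 61 + 121 = 2961 GB.
⌈2961 / 500⌉ = 6.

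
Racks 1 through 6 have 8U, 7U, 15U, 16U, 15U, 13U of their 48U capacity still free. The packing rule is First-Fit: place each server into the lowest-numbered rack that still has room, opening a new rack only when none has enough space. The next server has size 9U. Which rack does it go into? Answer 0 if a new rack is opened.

3

Racks with room: rack 3 (15U), rack 4 (16U), rack 5 (15U), rack 6 (13U).
The first with room is rack 3.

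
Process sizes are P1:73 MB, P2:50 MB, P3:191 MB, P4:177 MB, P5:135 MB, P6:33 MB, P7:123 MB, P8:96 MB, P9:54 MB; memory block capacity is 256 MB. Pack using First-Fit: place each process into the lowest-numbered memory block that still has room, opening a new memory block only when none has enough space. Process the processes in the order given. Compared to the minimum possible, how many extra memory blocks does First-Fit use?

First-Fit: [73,50,33,96] [191,54] [177] [135] [123] → 5 memory blocks.
Total size 932 MB; any packing needs at least ⌈932/256⌉ = 4 memory blocks.
An optimal packing achieves that bound: [191,54] [177,73] [135,96] [123,50,33] → 4 memory blocks.
Excess: 5 − 4 = 1.

1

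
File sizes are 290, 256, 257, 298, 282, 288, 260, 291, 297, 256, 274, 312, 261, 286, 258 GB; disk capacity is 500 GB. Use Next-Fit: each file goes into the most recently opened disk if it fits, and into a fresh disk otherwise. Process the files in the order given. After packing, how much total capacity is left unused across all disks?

disk 1: place 290 GB, 210 GB left
disk 2: place 256 GB, 244 GB left
disk 3: place 257 GB, 243 GB left
disk 4: place 298 GB, 202 GB left
disk 5: place 282 GB, 218 GB left
disk 6: place 288 GB, 212 GB left
disk 7: place 260 GB, 240 GB left
disk 8: place 291 GB, 209 GB left
disk 9: place 297 GB, 203 GB left
disk 10: place 256 GB, 244 GB left
disk 11: place 274 GB, 226 GB left
disk 12: place 312 GB, 188 GB left
disk 13: place 261 GB, 239 GB left
disk 14: place 286 GB, 214 GB left
disk 15: place 258 GB, 242 GB left
15 disks × 500 GB = 7500 GB; used 4166 GB; unused 3334 GB.

3334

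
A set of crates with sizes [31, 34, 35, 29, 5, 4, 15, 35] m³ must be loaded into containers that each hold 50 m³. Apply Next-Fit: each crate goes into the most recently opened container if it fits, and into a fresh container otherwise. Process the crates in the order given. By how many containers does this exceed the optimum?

Next-Fit: [31] [34] [35] [29,5,4] [15,35] → 5 containers.
5 crates exceed 25 m³ (half the capacity), and no two of those can share a container, so at least 5 containers are needed.
So 5 is already optimal.

0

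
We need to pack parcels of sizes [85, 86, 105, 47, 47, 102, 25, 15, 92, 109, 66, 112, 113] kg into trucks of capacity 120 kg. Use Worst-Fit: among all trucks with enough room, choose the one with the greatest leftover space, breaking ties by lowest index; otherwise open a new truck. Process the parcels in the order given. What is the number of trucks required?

10

Put 85 kg in truck 1; 35 kg remain.
Put 86 kg in truck 2; 34 kg remain.
Put 105 kg in truck 3; 15 kg remain.
Put 47 kg in truck 4; 73 kg remain.
Put 47 kg in truck 4; 26 kg remain.
Put 102 kg in truck 5; 18 kg remain.
Put 25 kg in truck 1; 10 kg remain.
Put 15 kg in truck 2; 19 kg remain.
Put 92 kg in truck 6; 28 kg remain.
Put 109 kg in truck 7; 11 kg remain.
Put 66 kg in truck 8; 54 kg remain.
Put 112 kg in truck 9; 8 kg remain.
Put 113 kg in truck 10; 7 kg remain.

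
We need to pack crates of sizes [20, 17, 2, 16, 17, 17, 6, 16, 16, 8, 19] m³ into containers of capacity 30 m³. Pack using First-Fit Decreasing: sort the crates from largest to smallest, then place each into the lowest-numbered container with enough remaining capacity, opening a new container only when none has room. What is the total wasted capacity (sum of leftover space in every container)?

86

Sorted descending: 20, 19, 17, 17, 17, 16, 16, 16, 8, 6, 2.
container 1: place 20 m³, 10 m³ left
container 2: place 19 m³, 11 m³ left
container 3: place 17 m³, 13 m³ left
container 4: place 17 m³, 13 m³ left
container 5: place 17 m³, 13 m³ left
container 6: place 16 m³, 14 m³ left
container 7: place 16 m³, 14 m³ left
container 8: place 16 m³, 14 m³ left
container 1: place 8 m³, 2 m³ left
container 2: place 6 m³, 5 m³ left
container 1: place 2 m³, 0 m³ left
8 containers × 30 m³ = 240 m³; used 154 m³; unused 86 m³.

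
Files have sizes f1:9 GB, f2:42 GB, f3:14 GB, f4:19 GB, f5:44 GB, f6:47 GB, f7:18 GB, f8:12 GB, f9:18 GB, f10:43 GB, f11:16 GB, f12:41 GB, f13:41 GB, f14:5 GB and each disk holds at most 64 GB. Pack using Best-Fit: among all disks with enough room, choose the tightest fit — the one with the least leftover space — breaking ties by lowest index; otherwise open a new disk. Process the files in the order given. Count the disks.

disk 1: place f1 (9 GB), 55 GB left
disk 1: place f2 (42 GB), 13 GB left
disk 2: place f3 (14 GB), 50 GB left
disk 2: place f4 (19 GB), 31 GB left
disk 3: place f5 (44 GB), 20 GB left
disk 4: place f6 (47 GB), 17 GB left
disk 3: place f7 (18 GB), 2 GB left
disk 1: place f8 (12 GB), 1 GB left
disk 2: place f9 (18 GB), 13 GB left
disk 5: place f10 (43 GB), 21 GB left
disk 4: place f11 (16 GB), 1 GB left
disk 6: place f12 (41 GB), 23 GB left
disk 7: place f13 (41 GB), 23 GB left
disk 2: place f14 (5 GB), 8 GB left

7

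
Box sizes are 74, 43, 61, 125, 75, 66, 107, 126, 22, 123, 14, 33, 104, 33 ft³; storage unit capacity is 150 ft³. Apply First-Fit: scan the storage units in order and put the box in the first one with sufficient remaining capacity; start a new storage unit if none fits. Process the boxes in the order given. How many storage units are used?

Put 74 ft³ in storage unit 1; 76 ft³ remain.
Put 43 ft³ in storage unit 1; 33 ft³ remain.
Put 61 ft³ in storage unit 2; 89 ft³ remain.
Put 125 ft³ in storage unit 3; 25 ft³ remain.
Put 75 ft³ in storage unit 2; 14 ft³ remain.
Put 66 ft³ in storage unit 4; 84 ft³ remain.
Put 107 ft³ in storage unit 5; 43 ft³ remain.
Put 126 ft³ in storage unit 6; 24 ft³ remain.
Put 22 ft³ in storage unit 1; 11 ft³ remain.
Put 123 ft³ in storage unit 7; 27 ft³ remain.
Put 14 ft³ in storage unit 2; 0 ft³ remain.
Put 33 ft³ in storage unit 4; 51 ft³ remain.
Put 104 ft³ in storage unit 8; 46 ft³ remain.
Put 33 ft³ in storage unit 4; 18 ft³ remain.
Final storage units: [74,43,22] [61,75,14] [125] [66,33,33] [107] [126] [123] [104].

8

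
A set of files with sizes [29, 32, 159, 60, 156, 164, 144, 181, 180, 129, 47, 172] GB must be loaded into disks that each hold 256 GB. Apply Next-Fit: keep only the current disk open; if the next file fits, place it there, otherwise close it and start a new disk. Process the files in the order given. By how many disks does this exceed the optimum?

0

Next-Fit: [29,32,159] [60,156] [164] [144] [181] [180] [129,47] [172] → 8 disks.
8 files exceed 128 GB (half the capacity), and no two of those can share a disk, so at least 8 disks are needed.
So 8 is already optimal.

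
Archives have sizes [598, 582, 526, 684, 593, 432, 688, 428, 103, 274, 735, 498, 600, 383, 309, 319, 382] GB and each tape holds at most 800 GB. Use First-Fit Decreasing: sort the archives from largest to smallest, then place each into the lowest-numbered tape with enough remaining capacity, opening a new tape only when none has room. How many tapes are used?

12

Sorted descending: 735, 688, 684, 600, 598, 593, 582, 526, 498, 432, 428, 383, 382, 319, 309, 274, 103.
735 GB → tape 1 (remaining 65 GB)
688 GB → tape 2 (remaining 112 GB)
684 GB → tape 3 (remaining 116 GB)
600 GB → tape 4 (remaining 200 GB)
598 GB → tape 5 (remaining 202 GB)
593 GB → tape 6 (remaining 207 GB)
582 GB → tape 7 (remaining 218 GB)
526 GB → tape 8 (remaining 274 GB)
498 GB → tape 9 (remaining 302 GB)
432 GB → tape 10 (remaining 368 GB)
428 GB → tape 11 (remaining 372 GB)
383 GB → tape 12 (remaining 417 GB)
382 GB → tape 12 (remaining 35 GB)
319 GB → tape 10 (remaining 49 GB)
309 GB → tape 11 (remaining 63 GB)
274 GB → tape 8 (remaining 0 GB)
103 GB → tape 2 (remaining 9 GB)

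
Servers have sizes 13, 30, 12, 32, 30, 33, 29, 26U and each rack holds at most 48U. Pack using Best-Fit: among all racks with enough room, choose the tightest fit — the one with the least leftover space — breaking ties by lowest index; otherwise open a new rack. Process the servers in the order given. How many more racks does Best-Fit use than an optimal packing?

0

Best-Fit: [13,30] [12,32] [30] [33] [29] [26] → 6 racks.
6 servers exceed 24U (half the capacity), and no two of those can share a rack, so at least 6 racks are needed.
So 6 is already optimal.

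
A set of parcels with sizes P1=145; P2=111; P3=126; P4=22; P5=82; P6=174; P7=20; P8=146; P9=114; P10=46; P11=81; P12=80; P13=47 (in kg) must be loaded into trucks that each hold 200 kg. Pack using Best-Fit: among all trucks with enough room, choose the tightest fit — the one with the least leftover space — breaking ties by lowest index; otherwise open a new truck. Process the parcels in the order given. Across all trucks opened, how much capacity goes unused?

206

truck 1: place P1 (145 kg), 55 kg left
truck 2: place P2 (111 kg), 89 kg left
truck 3: place P3 (126 kg), 74 kg left
truck 1: place P4 (22 kg), 33 kg left
truck 2: place P5 (82 kg), 7 kg left
truck 4: place P6 (174 kg), 26 kg left
truck 4: place P7 (20 kg), 6 kg left
truck 5: place P8 (146 kg), 54 kg left
truck 6: place P9 (114 kg), 86 kg left
truck 5: place P10 (46 kg), 8 kg left
truck 6: place P11 (81 kg), 5 kg left
truck 7: place P12 (80 kg), 120 kg left
truck 3: place P13 (47 kg), 27 kg left
7 trucks × 200 kg = 1400 kg; used 1194 kg; unused 206 kg.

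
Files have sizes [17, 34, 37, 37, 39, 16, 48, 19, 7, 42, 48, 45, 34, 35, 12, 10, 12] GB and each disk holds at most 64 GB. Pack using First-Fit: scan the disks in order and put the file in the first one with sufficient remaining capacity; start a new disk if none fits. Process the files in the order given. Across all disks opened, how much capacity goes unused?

148

Put 17 GB in disk 1; 47 GB remain.
Put 34 GB in disk 1; 13 GB remain.
Put 37 GB in disk 2; 27 GB remain.
Put 37 GB in disk 3; 27 GB remain.
Put 39 GB in disk 4; 25 GB remain.
Put 16 GB in disk 2; 11 GB remain.
Put 48 GB in disk 5; 16 GB remain.
Put 19 GB in disk 3; 8 GB remain.
Put 7 GB in disk 1; 6 GB remain.
Put 42 GB in disk 6; 22 GB remain.
Put 48 GB in disk 7; 16 GB remain.
Put 45 GB in disk 8; 19 GB remain.
Put 34 GB in disk 9; 30 GB remain.
Put 35 GB in disk 10; 29 GB remain.
Put 12 GB in disk 4; 13 GB remain.
Put 10 GB in disk 2; 1 GB remain.
Put 12 GB in disk 4; 1 GB remain.
10 disks × 64 GB = 640 GB; used 492 GB; unused 148 GB.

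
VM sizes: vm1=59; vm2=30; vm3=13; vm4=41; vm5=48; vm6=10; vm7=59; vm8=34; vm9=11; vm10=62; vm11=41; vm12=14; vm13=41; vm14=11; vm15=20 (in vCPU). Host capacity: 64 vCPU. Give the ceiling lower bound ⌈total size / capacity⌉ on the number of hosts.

Total size = 59 + 30 + 13 + 41 + 48 + 10 + 59 + 34 + 11 + 62 + 41 + 14 + 41 + 11 + 20 = 494 vCPU.
⌈494 / 64⌉ = 8.

8 hosts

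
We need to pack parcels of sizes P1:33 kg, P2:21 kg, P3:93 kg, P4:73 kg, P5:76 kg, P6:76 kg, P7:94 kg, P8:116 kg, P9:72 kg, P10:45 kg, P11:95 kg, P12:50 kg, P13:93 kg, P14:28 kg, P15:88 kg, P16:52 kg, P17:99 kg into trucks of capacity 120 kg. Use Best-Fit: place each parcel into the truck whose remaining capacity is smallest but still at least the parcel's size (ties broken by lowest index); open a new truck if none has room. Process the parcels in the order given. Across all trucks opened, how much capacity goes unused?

356

truck 1: place P1 (33 kg), 87 kg left
truck 1: place P2 (21 kg), 66 kg left
truck 2: place P3 (93 kg), 27 kg left
truck 3: place P4 (73 kg), 47 kg left
truck 4: place P5 (76 kg), 44 kg left
truck 5: place P6 (76 kg), 44 kg left
truck 6: place P7 (94 kg), 26 kg left
truck 7: place P8 (116 kg), 4 kg left
truck 8: place P9 (72 kg), 48 kg left
truck 3: place P10 (45 kg), 2 kg left
truck 9: place P11 (95 kg), 25 kg left
truck 1: place P12 (50 kg), 16 kg left
truck 10: place P13 (93 kg), 27 kg left
truck 4: place P14 (28 kg), 16 kg left
truck 11: place P15 (88 kg), 32 kg left
truck 12: place P16 (52 kg), 68 kg left
truck 13: place P17 (99 kg), 21 kg left
13 trucks × 120 kg = 1560 kg; used 1204 kg; unused 356 kg.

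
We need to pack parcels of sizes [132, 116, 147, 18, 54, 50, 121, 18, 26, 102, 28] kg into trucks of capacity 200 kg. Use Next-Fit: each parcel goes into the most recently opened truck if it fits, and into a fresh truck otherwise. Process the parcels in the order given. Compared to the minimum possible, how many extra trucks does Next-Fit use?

1

Next-Fit: [132] [116] [147,18] [54,50] [121,18,26] [102,28] → 6 trucks.
Total size 812 kg; any packing needs at least ⌈812/200⌉ = 5 trucks.
An optimal packing achieves that bound: [147,50] [132,54] [121,28,26,18] [116,18] [102] → 5 trucks.
Excess: 6 − 5 = 1.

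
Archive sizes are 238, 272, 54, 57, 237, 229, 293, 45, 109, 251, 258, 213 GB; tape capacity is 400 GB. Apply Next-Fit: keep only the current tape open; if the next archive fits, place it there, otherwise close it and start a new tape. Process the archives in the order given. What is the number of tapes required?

8 tapes

Put 238 GB in tape 1; 162 GB remain.
Put 272 GB in tape 2; 128 GB remain.
Put 54 GB in tape 2; 74 GB remain.
Put 57 GB in tape 2; 17 GB remain.
Put 237 GB in tape 3; 163 GB remain.
Put 229 GB in tape 4; 171 GB remain.
Put 293 GB in tape 5; 107 GB remain.
Put 45 GB in tape 5; 62 GB remain.
Put 109 GB in tape 6; 291 GB remain.
Put 251 GB in tape 6; 40 GB remain.
Put 258 GB in tape 7; 142 GB remain.
Put 213 GB in tape 8; 187 GB remain.
Final tapes: [238] [272,54,57] [237] [229] [293,45] [109,251] [258] [213].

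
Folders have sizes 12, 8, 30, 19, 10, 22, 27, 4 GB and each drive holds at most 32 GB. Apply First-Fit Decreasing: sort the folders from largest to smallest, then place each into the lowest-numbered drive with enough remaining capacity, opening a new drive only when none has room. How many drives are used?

5 drives

Sorted descending: 30, 27, 22, 19, 12, 10, 8, 4.
30 GB → drive 1 (remaining 2 GB)
27 GB → drive 2 (remaining 5 GB)
22 GB → drive 3 (remaining 10 GB)
19 GB → drive 4 (remaining 13 GB)
12 GB → drive 4 (remaining 1 GB)
10 GB → drive 3 (remaining 0 GB)
8 GB → drive 5 (remaining 24 GB)
4 GB → drive 2 (remaining 1 GB)
Final drives: [30] [27,4] [22,10] [19,12] [8].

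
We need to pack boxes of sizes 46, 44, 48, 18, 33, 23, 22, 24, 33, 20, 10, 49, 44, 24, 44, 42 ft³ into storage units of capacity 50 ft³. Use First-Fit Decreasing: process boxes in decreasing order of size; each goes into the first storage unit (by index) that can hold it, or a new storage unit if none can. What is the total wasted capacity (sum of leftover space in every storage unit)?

76

Sorted descending: 49, 48, 46, 44, 44, 44, 42, 33, 33, 24, 24, 23, 22, 20, 18, 10.
storage unit 1: place 49 ft³, 1 ft³ left
storage unit 2: place 48 ft³, 2 ft³ left
storage unit 3: place 46 ft³, 4 ft³ left
storage unit 4: place 44 ft³, 6 ft³ left
storage unit 5: place 44 ft³, 6 ft³ left
storage unit 6: place 44 ft³, 6 ft³ left
storage unit 7: place 42 ft³, 8 ft³ left
storage unit 8: place 33 ft³, 17 ft³ left
storage unit 9: place 33 ft³, 17 ft³ left
storage unit 10: place 24 ft³, 26 ft³ left
storage unit 10: place 24 ft³, 2 ft³ left
storage unit 11: place 23 ft³, 27 ft³ left
storage unit 11: place 22 ft³, 5 ft³ left
storage unit 12: place 20 ft³, 30 ft³ left
storage unit 12: place 18 ft³, 12 ft³ left
storage unit 8: place 10 ft³, 7 ft³ left
12 storage units × 50 ft³ = 600 ft³; used 524 ft³; unused 76 ft³.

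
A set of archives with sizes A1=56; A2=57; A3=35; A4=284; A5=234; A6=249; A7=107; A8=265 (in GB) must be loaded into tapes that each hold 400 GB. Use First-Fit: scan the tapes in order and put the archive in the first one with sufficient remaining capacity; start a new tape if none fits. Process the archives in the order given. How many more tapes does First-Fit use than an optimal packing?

0

First-Fit: [56,57,35,234] [284,107] [249] [265] → 4 tapes.
Total size 1287 GB; any packing needs at least ⌈1287/400⌉ = 4 tapes.
So 4 is already optimal.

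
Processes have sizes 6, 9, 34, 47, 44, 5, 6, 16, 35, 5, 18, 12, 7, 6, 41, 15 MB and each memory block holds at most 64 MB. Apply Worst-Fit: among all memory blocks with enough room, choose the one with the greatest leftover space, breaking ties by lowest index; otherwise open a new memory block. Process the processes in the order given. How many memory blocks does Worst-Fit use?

6 memory blocks

Put 6 MB in memory block 1; 58 MB remain.
Put 9 MB in memory block 1; 49 MB remain.
Put 34 MB in memory block 1; 15 MB remain.
Put 47 MB in memory block 2; 17 MB remain.
Put 44 MB in memory block 3; 20 MB remain.
Put 5 MB in memory block 3; 15 MB remain.
Put 6 MB in memory block 2; 11 MB remain.
Put 16 MB in memory block 4; 48 MB remain.
Put 35 MB in memory block 4; 13 MB remain.
Put 5 MB in memory block 1; 10 MB remain.
Put 18 MB in memory block 5; 46 MB remain.
Put 12 MB in memory block 5; 34 MB remain.
Put 7 MB in memory block 5; 27 MB remain.
Put 6 MB in memory block 5; 21 MB remain.
Put 41 MB in memory block 6; 23 MB remain.
Put 15 MB in memory block 6; 8 MB remain.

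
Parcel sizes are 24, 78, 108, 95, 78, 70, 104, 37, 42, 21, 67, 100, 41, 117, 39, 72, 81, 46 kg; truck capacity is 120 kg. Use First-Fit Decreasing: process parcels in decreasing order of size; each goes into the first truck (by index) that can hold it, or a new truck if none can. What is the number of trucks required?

11

Sorted descending: 117, 108, 104, 100, 95, 81, 78, 78, 72, 70, 67, 46, 42, 41, 39, 37, 24, 21.
117 kg → truck 1 (remaining 3 kg)
108 kg → truck 2 (remaining 12 kg)
104 kg → truck 3 (remaining 16 kg)
100 kg → truck 4 (remaining 20 kg)
95 kg → truck 5 (remaining 25 kg)
81 kg → truck 6 (remaining 39 kg)
78 kg → truck 7 (remaining 42 kg)
78 kg → truck 8 (remaining 42 kg)
72 kg → truck 9 (remaining 48 kg)
70 kg → truck 10 (remaining 50 kg)
67 kg → truck 11 (remaining 53 kg)
46 kg → truck 9 (remaining 2 kg)
42 kg → truck 7 (remaining 0 kg)
41 kg → truck 8 (remaining 1 kg)
39 kg → truck 6 (remaining 0 kg)
37 kg → truck 10 (remaining 13 kg)
24 kg → truck 5 (remaining 1 kg)
21 kg → truck 11 (remaining 32 kg)
Final trucks: [117] [108] [104] [100] [95,24] [81,39] [78,42] [78,41] [72,46] [70,37] [67,21].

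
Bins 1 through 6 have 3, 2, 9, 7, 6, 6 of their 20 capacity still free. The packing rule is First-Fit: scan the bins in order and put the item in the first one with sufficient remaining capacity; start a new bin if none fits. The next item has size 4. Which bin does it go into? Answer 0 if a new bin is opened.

Bins with room: bin 3 (9), bin 4 (7), bin 5 (6), bin 6 (6).
The first with room is bin 3.

3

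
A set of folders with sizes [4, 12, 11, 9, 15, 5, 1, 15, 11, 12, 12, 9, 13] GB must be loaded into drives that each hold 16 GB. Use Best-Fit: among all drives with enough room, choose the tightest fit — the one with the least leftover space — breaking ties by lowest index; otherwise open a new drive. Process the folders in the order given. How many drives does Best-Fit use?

Put 4 GB in drive 1; 12 GB remain.
Put 12 GB in drive 1; 0 GB remain.
Put 11 GB in drive 2; 5 GB remain.
Put 9 GB in drive 3; 7 GB remain.
Put 15 GB in drive 4; 1 GB remain.
Put 5 GB in drive 2; 0 GB remain.
Put 1 GB in drive 4; 0 GB remain.
Put 15 GB in drive 5; 1 GB remain.
Put 11 GB in drive 6; 5 GB remain.
Put 12 GB in drive 7; 4 GB remain.
Put 12 GB in drive 8; 4 GB remain.
Put 9 GB in drive 9; 7 GB remain.
Put 13 GB in drive 10; 3 GB remain.
Final drives: [4,12] [11,5] [9] [15,1] [15] [11] [12] [12] [9] [13].

10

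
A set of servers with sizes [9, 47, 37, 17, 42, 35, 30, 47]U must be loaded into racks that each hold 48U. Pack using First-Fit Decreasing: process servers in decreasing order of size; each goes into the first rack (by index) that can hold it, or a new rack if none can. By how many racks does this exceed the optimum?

First-Fit Decreasing: [47] [47] [42] [37,9] [35] [30,17] → 6 racks.
Total size 264U; any packing needs at least ⌈264/48⌉ = 6 racks.
So 6 is already optimal.

0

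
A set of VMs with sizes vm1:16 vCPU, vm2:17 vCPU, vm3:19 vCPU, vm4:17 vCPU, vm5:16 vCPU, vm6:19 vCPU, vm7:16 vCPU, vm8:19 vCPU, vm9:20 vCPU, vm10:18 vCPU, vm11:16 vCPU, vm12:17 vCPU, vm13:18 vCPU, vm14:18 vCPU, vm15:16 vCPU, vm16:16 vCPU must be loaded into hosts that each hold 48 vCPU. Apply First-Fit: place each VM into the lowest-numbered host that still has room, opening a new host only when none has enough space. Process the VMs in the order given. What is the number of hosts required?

8

vm1 (16 vCPU) → host 1 (remaining 32 vCPU)
vm2 (17 vCPU) → host 1 (remaining 15 vCPU)
vm3 (19 vCPU) → host 2 (remaining 29 vCPU)
vm4 (17 vCPU) → host 2 (remaining 12 vCPU)
vm5 (16 vCPU) → host 3 (remaining 32 vCPU)
vm6 (19 vCPU) → host 3 (remaining 13 vCPU)
vm7 (16 vCPU) → host 4 (remaining 32 vCPU)
vm8 (19 vCPU) → host 4 (remaining 13 vCPU)
vm9 (20 vCPU) → host 5 (remaining 28 vCPU)
vm10 (18 vCPU) → host 5 (remaining 10 vCPU)
vm11 (16 vCPU) → host 6 (remaining 32 vCPU)
vm12 (17 vCPU) → host 6 (remaining 15 vCPU)
vm13 (18 vCPU) → host 7 (remaining 30 vCPU)
vm14 (18 vCPU) → host 7 (remaining 12 vCPU)
vm15 (16 vCPU) → host 8 (remaining 32 vCPU)
vm16 (16 vCPU) → host 8 (remaining 16 vCPU)
Final hosts: [16,17] [19,17] [16,19] [16,19] [20,18] [16,17] [18,18] [16,16].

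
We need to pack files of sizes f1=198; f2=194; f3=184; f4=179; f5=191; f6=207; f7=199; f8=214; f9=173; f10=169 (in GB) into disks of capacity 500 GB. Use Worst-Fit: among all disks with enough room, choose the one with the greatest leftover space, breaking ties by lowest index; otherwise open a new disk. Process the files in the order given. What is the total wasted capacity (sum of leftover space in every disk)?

592

f1 (198 GB) → disk 1 (remaining 302 GB)
f2 (194 GB) → disk 1 (remaining 108 GB)
f3 (184 GB) → disk 2 (remaining 316 GB)
f4 (179 GB) → disk 2 (remaining 137 GB)
f5 (191 GB) → disk 3 (remaining 309 GB)
f6 (207 GB) → disk 3 (remaining 102 GB)
f7 (199 GB) → disk 4 (remaining 301 GB)
f8 (214 GB) → disk 4 (remaining 87 GB)
f9 (173 GB) → disk 5 (remaining 327 GB)
f10 (169 GB) → disk 5 (remaining 158 GB)
5 disks × 500 GB = 2500 GB; used 1908 GB; unused 592 GB.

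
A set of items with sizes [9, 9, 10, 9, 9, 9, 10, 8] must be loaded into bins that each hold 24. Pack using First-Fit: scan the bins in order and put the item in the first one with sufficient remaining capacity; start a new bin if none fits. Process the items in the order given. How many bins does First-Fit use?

4

bin 1: place 9, 15 left
bin 1: place 9, 6 left
bin 2: place 10, 14 left
bin 2: place 9, 5 left
bin 3: place 9, 15 left
bin 3: place 9, 6 left
bin 4: place 10, 14 left
bin 4: place 8, 6 left
Final bins: [9,9] [10,9] [9,9] [10,8].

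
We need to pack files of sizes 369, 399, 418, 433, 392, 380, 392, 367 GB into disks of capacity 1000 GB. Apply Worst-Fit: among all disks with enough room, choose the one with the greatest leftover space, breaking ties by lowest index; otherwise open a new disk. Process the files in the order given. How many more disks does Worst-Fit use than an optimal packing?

Worst-Fit: [369,399] [418,433] [392,380] [392,367] → 4 disks.
Total size 3150 GB; any packing needs at least ⌈3150/1000⌉ = 4 disks.
So 4 is already optimal.

0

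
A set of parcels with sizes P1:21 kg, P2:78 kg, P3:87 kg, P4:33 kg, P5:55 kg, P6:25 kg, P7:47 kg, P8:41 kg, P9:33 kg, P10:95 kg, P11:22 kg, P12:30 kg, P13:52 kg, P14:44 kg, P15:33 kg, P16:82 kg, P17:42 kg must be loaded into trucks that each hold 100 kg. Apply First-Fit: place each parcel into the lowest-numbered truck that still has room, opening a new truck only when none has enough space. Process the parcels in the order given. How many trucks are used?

10

truck 1: place P1 (21 kg), 79 kg left
truck 1: place P2 (78 kg), 1 kg left
truck 2: place P3 (87 kg), 13 kg left
truck 3: place P4 (33 kg), 67 kg left
truck 3: place P5 (55 kg), 12 kg left
truck 4: place P6 (25 kg), 75 kg left
truck 4: place P7 (47 kg), 28 kg left
truck 5: place P8 (41 kg), 59 kg left
truck 5: place P9 (33 kg), 26 kg left
truck 6: place P10 (95 kg), 5 kg left
truck 4: place P11 (22 kg), 6 kg left
truck 7: place P12 (30 kg), 70 kg left
truck 7: place P13 (52 kg), 18 kg left
truck 8: place P14 (44 kg), 56 kg left
truck 8: place P15 (33 kg), 23 kg left
truck 9: place P16 (82 kg), 18 kg left
truck 10: place P17 (42 kg), 58 kg left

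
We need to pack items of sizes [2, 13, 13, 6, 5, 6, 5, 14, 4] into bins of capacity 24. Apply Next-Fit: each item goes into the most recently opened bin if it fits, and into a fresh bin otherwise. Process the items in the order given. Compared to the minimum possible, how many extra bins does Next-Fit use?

1

Next-Fit: [2,13] [13,6,5] [6,5] [14,4] → 4 bins.
Total size 68; any packing needs at least ⌈68/24⌉ = 3 bins.
An optimal packing achieves that bound: [14,6,4] [13,6,5] [13,5,2] → 3 bins.
Excess: 4 − 3 = 1.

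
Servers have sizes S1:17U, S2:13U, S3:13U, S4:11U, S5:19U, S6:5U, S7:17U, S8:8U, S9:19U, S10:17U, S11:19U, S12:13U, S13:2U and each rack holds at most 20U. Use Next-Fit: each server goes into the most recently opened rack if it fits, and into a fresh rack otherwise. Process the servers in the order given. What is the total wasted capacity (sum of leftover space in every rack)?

Put S1 (17U) in rack 1; 3U remain.
Put S2 (13U) in rack 2; 7U remain.
Put S3 (13U) in rack 3; 7U remain.
Put S4 (11U) in rack 4; 9U remain.
Put S5 (19U) in rack 5; 1U remain.
Put S6 (5U) in rack 6; 15U remain.
Put S7 (17U) in rack 7; 3U remain.
Put S8 (8U) in rack 8; 12U remain.
Put S9 (19U) in rack 9; 1U remain.
Put S10 (17U) in rack 10; 3U remain.
Put S11 (19U) in rack 11; 1U remain.
Put S12 (13U) in rack 12; 7U remain.
Put S13 (2U) in rack 12; 5U remain.
12 racks × 20U = 240U; used 173U; unused 67U.

67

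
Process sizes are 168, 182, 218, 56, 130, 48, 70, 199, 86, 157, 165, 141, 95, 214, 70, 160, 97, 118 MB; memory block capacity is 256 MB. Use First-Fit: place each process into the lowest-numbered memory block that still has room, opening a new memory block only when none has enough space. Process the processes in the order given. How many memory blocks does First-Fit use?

168 MB → memory block 1 (remaining 88 MB)
182 MB → memory block 2 (remaining 74 MB)
218 MB → memory block 3 (remaining 38 MB)
56 MB → memory block 1 (remaining 32 MB)
130 MB → memory block 4 (remaining 126 MB)
48 MB → memory block 2 (remaining 26 MB)
70 MB → memory block 4 (remaining 56 MB)
199 MB → memory block 5 (remaining 57 MB)
86 MB → memory block 6 (remaining 170 MB)
157 MB → memory block 6 (remaining 13 MB)
165 MB → memory block 7 (remaining 91 MB)
141 MB → memory block 8 (remaining 115 MB)
95 MB → memory block 8 (remaining 20 MB)
214 MB → memory block 9 (remaining 42 MB)
70 MB → memory block 7 (remaining 21 MB)
160 MB → memory block 10 (remaining 96 MB)
97 MB → memory block 11 (remaining 159 MB)
118 MB → memory block 11 (remaining 41 MB)

11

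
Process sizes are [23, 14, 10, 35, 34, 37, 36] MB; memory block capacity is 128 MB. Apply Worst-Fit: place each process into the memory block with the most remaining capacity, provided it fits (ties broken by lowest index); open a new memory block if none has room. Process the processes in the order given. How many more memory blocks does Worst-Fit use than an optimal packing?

Worst-Fit: [23,14,10,35,34] [37,36] → 2 memory blocks.
Total size 189 MB; any packing needs at least ⌈189/128⌉ = 2 memory blocks.
So 2 is already optimal.

0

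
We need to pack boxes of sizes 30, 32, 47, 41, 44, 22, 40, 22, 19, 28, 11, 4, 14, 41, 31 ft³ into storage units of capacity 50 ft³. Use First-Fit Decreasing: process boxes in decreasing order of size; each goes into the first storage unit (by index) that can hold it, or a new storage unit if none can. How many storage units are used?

Sorted descending: 47, 44, 41, 41, 40, 32, 31, 30, 28, 22, 22, 19, 14, 11, 4.
Put 47 ft³ in storage unit 1; 3 ft³ remain.
Put 44 ft³ in storage unit 2; 6 ft³ remain.
Put 41 ft³ in storage unit 3; 9 ft³ remain.
Put 41 ft³ in storage unit 4; 9 ft³ remain.
Put 40 ft³ in storage unit 5; 10 ft³ remain.
Put 32 ft³ in storage unit 6; 18 ft³ remain.
Put 31 ft³ in storage unit 7; 19 ft³ remain.
Put 30 ft³ in storage unit 8; 20 ft³ remain.
Put 28 ft³ in storage unit 9; 22 ft³ remain.
Put 22 ft³ in storage unit 9; 0 ft³ remain.
Put 22 ft³ in storage unit 10; 28 ft³ remain.
Put 19 ft³ in storage unit 7; 0 ft³ remain.
Put 14 ft³ in storage unit 6; 4 ft³ remain.
Put 11 ft³ in storage unit 8; 9 ft³ remain.
Put 4 ft³ in storage unit 2; 2 ft³ remain.

10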